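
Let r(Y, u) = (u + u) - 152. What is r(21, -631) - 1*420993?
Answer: -422407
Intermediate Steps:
r(Y, u) = -152 + 2*u (r(Y, u) = 2*u - 152 = -152 + 2*u)
r(21, -631) - 1*420993 = (-152 + 2*(-631)) - 1*420993 = (-152 - 1262) - 420993 = -1414 - 420993 = -422407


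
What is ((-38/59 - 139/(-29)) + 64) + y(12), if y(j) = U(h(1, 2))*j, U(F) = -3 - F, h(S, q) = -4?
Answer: 137135/1711 ≈ 80.149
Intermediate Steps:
y(j) = j (y(j) = (-3 - 1*(-4))*j = (-3 + 4)*j = 1*j = j)
((-38/59 - 139/(-29)) + 64) + y(12) = ((-38/59 - 139/(-29)) + 64) + 12 = ((-38*1/59 - 139*(-1/29)) + 64) + 12 = ((-38/59 + 139/29) + 64) + 12 = (7099/1711 + 64) + 12 = 116603/1711 + 12 = 137135/1711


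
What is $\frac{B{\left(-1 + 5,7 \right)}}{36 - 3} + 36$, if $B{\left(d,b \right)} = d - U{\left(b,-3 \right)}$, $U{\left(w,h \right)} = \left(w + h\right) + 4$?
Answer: $\frac{1184}{33} \approx 35.879$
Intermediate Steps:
$U{\left(w,h \right)} = 4 + h + w$ ($U{\left(w,h \right)} = \left(h + w\right) + 4 = 4 + h + w$)
$B{\left(d,b \right)} = -1 + d - b$ ($B{\left(d,b \right)} = d - \left(4 - 3 + b\right) = d - \left(1 + b\right) = -1 + d - b$)
$\frac{B{\left(-1 + 5,7 \right)}}{36 - 3} + 36 = \frac{-1 + \left(-1 + 5\right) - 7}{36 - 3} + 36 = \frac{-1 + 4 - 7}{33} + 36 = \frac{1}{33} \left(-4\right) + 36 = - \frac{4}{33} + 36 = \frac{1184}{33}$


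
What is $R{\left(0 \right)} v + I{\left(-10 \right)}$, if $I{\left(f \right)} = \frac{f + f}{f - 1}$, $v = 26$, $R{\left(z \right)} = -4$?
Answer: $- \frac{1124}{11} \approx -102.18$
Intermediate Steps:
$I{\left(f \right)} = \frac{2 f}{-1 + f}$
$R{\left(0 \right)} v + I{\left(-10 \right)} = \left(-4\right) 26 + 2 \left(-10\right) \frac{1}{-1 - 10} = -104 + 2 \left(-10\right) \frac{1}{-11} = -104 + 2 \left(-10\right) \left(- \frac{1}{11}\right) = -104 + \frac{20}{11} = - \frac{1124}{11}$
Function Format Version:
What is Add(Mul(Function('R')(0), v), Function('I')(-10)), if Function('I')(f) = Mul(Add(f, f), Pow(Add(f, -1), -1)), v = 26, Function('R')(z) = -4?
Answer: Rational(-1124, 11) ≈ -102.18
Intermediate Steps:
Function('I')(f) = Mul(2, f, Pow(Add(-1, f), -1)) (Function('I')(f) = Mul(Mul(2, f), Pow(Add(-1, f), -1)) = Mul(2, f, Pow(Add(-1, f), -1)))
Add(Mul(Function('R')(0), v), Function('I')(-10)) = Add(Mul(-4, 26), Mul(2, -10, Pow(Add(-1, -10), -1))) = Add(-104, Mul(2, -10, Pow(-11, -1))) = Add(-104, Mul(2, -10, Rational(-1, 11))) = Add(-104, Rational(20, 11)) = Rational(-1124, 11)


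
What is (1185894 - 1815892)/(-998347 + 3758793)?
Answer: -314999/1380223 ≈ -0.22822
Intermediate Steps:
(1185894 - 1815892)/(-998347 + 3758793) = -629998/2760446 = -629998*1/2760446 = -314999/1380223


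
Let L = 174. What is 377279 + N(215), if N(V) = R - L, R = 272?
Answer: 377377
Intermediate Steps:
N(V) = 98 (N(V) = 272 - 1*174 = 272 - 174 = 98)
377279 + N(215) = 377279 + 98 = 377377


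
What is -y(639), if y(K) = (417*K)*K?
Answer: -170269857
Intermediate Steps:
y(K) = 417*K²
-y(639) = -417*639² = -417*408321 = -1*170269857 = -170269857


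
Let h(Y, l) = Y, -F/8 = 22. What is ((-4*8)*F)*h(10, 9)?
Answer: 56320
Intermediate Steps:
F = -176 (F = -8*22 = -176)
((-4*8)*F)*h(10, 9) = (-4*8*(-176))*10 = -32*(-176)*10 = 5632*10 = 56320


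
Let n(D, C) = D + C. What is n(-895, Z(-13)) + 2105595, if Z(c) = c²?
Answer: 2104869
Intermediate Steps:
n(D, C) = C + D
n(-895, Z(-13)) + 2105595 = ((-13)² - 895) + 2105595 = (169 - 895) + 2105595 = -726 + 2105595 = 2104869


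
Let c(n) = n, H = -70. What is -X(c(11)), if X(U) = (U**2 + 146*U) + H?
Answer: -1657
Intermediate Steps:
X(U) = -70 + U**2 + 146*U (X(U) = (U**2 + 146*U) - 70 = -70 + U**2 + 146*U)
-X(c(11)) = -(-70 + 11**2 + 146*11) = -(-70 + 121 + 1606) = -1*1657 = -1657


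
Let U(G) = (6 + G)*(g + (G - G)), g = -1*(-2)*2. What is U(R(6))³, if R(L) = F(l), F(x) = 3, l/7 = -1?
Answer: 46656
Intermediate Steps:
l = -7 (l = 7*(-1) = -7)
g = 4 (g = 2*2 = 4)
R(L) = 3
U(G) = 24 + 4*G (U(G) = (6 + G)*(4 + (G - G)) = (6 + G)*(4 + 0) = (6 + G)*4 = 24 + 4*G)
U(R(6))³ = (24 + 4*3)³ = (24 + 12)³ = 36³ = 46656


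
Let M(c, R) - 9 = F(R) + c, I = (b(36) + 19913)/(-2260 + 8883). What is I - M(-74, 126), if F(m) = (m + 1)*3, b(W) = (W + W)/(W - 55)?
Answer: -39386217/125837 ≈ -312.99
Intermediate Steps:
b(W) = 2*W/(-55 + W) (b(W) = (2*W)/(-55 + W) = 2*W/(-55 + W))
F(m) = 3 + 3*m (F(m) = (1 + m)*3 = 3 + 3*m)
I = 378275/125837 (I = (2*36/(-55 + 36) + 19913)/(-2260 + 8883) = (2*36/(-19) + 19913)/6623 = (2*36*(-1/19) + 19913)*(1/6623) = (-72/19 + 19913)*(1/6623) = (378275/19)*(1/6623) = 378275/125837 ≈ 3.0061)
M(c, R) = 12 + c + 3*R (M(c, R) = 9 + ((3 + 3*R) + c) = 9 + (3 + c + 3*R) = 12 + c + 3*R)
I - M(-74, 126) = 378275/125837 - (12 - 74 + 3*126) = 378275/125837 - (12 - 74 + 378) = 378275/125837 - 1*316 = 378275/125837 - 316 = -39386217/125837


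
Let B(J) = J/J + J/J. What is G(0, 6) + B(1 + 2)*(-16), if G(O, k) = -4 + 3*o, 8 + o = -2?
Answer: -66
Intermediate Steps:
o = -10 (o = -8 - 2 = -10)
G(O, k) = -34 (G(O, k) = -4 + 3*(-10) = -4 - 30 = -34)
B(J) = 2 (B(J) = 1 + 1 = 2)
G(0, 6) + B(1 + 2)*(-16) = -34 + 2*(-16) = -34 - 32 = -66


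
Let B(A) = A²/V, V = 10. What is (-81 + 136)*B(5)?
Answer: 275/2 ≈ 137.50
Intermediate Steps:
B(A) = A²/10
(-81 + 136)*B(5) = (-81 + 136)*((⅒)*5²) = 55*((⅒)*25) = 55*(5/2) = 275/2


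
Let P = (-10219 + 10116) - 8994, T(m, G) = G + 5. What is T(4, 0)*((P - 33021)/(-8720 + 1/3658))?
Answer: 770338220/31897759 ≈ 24.150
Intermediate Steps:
T(m, G) = 5 + G
P = -9097 (P = -103 - 8994 = -9097)
T(4, 0)*((P - 33021)/(-8720 + 1/3658)) = (5 + 0)*((-9097 - 33021)/(-8720 + 1/3658)) = 5*(-42118/(-8720 + 1/3658)) = 5*(-42118/(-31897759/3658)) = 5*(-42118*(-3658/31897759)) = 5*(154067644/31897759) = 770338220/31897759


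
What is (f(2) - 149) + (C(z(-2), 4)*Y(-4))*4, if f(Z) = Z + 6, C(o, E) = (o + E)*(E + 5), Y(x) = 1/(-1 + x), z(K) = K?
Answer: -777/5 ≈ -155.40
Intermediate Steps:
C(o, E) = (5 + E)*(E + o) (C(o, E) = (E + o)*(5 + E) = (5 + E)*(E + o))
f(Z) = 6 + Z
(f(2) - 149) + (C(z(-2), 4)*Y(-4))*4 = ((6 + 2) - 149) + ((4**2 + 5*4 + 5*(-2) + 4*(-2))/(-1 - 4))*4 = (8 - 149) + ((16 + 20 - 10 - 8)/(-5))*4 = -141 + (18*(-1/5))*4 = -141 - 18/5*4 = -141 - 72/5 = -777/5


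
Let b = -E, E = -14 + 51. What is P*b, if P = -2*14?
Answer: 1036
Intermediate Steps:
E = 37
b = -37 (b = -1*37 = -37)
P = -28
P*b = -28*(-37) = 1036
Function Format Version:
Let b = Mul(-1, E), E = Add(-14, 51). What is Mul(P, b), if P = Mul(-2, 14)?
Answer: 1036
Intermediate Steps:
E = 37
b = -37 (b = Mul(-1, 37) = -37)
P = -28
Mul(P, b) = Mul(-28, -37) = 1036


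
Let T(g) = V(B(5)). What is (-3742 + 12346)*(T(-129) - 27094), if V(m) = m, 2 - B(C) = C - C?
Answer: -233099568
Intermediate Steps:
B(C) = 2 (B(C) = 2 - (C - C) = 2 - 1*0 = 2 + 0 = 2)
T(g) = 2
(-3742 + 12346)*(T(-129) - 27094) = (-3742 + 12346)*(2 - 27094) = 8604*(-27092) = -233099568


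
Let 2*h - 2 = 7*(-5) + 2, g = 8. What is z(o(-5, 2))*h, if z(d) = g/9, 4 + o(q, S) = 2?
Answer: -124/9 ≈ -13.778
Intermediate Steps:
o(q, S) = -2 (o(q, S) = -4 + 2 = -2)
z(d) = 8/9
h = -31/2 (h = 1 + (7*(-5) + 2)/2 = 1 + (-35 + 2)/2 = 1 + (1/2)*(-33) = 1 - 33/2 = -31/2 ≈ -15.500)
z(o(-5, 2))*h = (8/9)*(-31/2) = -124/9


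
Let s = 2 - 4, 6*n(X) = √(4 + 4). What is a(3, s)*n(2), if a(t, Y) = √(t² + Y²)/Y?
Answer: -√26/6 ≈ -0.84984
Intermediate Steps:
n(X) = √2/3 (n(X) = √(4 + 4)/6 = √8/6 = (2*√2)/6 = √2/3)
s = -2
a(t, Y) = √(Y² + t²)/Y
a(3, s)*n(2) = (√((-2)² + 3²)/(-2))*(√2/3) = (-√(4 + 9)/2)*(√2/3) = (-√13/2)*(√2/3) = -√26/6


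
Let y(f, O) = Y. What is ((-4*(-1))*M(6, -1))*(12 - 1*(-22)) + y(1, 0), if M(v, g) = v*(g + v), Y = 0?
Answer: 4080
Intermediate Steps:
y(f, O) = 0
((-4*(-1))*M(6, -1))*(12 - 1*(-22)) + y(1, 0) = ((-4*(-1))*(6*(-1 + 6)))*(12 - 1*(-22)) + 0 = (4*(6*5))*(12 + 22) + 0 = (4*30)*34 + 0 = 120*34 + 0 = 4080 + 0 = 4080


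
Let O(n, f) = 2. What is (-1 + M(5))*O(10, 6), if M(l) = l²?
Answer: 48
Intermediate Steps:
(-1 + M(5))*O(10, 6) = (-1 + 5²)*2 = (-1 + 25)*2 = 24*2 = 48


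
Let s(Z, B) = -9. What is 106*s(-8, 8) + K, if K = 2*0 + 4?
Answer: -950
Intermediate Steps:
K = 4 (K = 0 + 4 = 4)
106*s(-8, 8) + K = 106*(-9) + 4 = -954 + 4 = -950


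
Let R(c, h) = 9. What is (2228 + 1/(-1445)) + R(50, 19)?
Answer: 3232464/1445 ≈ 2237.0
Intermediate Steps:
(2228 + 1/(-1445)) + R(50, 19) = (2228 + 1/(-1445)) + 9 = (2228 - 1/1445) + 9 = 3219459/1445 + 9 = 3232464/1445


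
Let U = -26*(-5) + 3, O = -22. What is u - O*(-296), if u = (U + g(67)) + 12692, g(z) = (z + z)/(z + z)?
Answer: 6314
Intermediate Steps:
U = 133 (U = 130 + 3 = 133)
g(z) = 1 (g(z) = (2*z)/((2*z)) = (2*z)*(1/(2*z)) = 1)
u = 12826 (u = (133 + 1) + 12692 = 134 + 12692 = 12826)
u - O*(-296) = 12826 - (-22)*(-296) = 12826 - 1*6512 = 12826 - 6512 = 6314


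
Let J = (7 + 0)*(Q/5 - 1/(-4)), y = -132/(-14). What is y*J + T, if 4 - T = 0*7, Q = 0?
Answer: 41/2 ≈ 20.500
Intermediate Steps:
T = 4 (T = 4 - 0*7 = 4 - 1*0 = 4 + 0 = 4)
y = 66/7 (y = -132*(-1/14) = 66/7 ≈ 9.4286)
J = 7/4 (J = (7 + 0)*(0/5 - 1/(-4)) = 7*(0*(⅕) - 1*(-¼)) = 7*(0 + ¼) = 7*(¼) = 7/4 ≈ 1.7500)
y*J + T = (66/7)*(7/4) + 4 = 33/2 + 4 = 41/2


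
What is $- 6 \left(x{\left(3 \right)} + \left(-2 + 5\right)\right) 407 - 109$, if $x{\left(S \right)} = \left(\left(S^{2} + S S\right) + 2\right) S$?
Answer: $-153955$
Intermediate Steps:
$x{\left(S \right)} = S \left(2 + 2 S^{2}\right)$ ($x{\left(S \right)} = \left(\left(S^{2} + S^{2}\right) + 2\right) S = \left(2 S^{2} + 2\right) S = \left(2 + 2 S^{2}\right) S = S \left(2 + 2 S^{2}\right)$)
$- 6 \left(x{\left(3 \right)} + \left(-2 + 5\right)\right) 407 - 109 = - 6 \left(2 \cdot 3 \left(1 + 3^{2}\right) + \left(-2 + 5\right)\right) 407 - 109 = - 6 \left(2 \cdot 3 \left(1 + 9\right) + 3\right) 407 - 109 = - 6 \left(2 \cdot 3 \cdot 10 + 3\right) 407 - 109 = - 6 \left(60 + 3\right) 407 - 109 = \left(-6\right) 63 \cdot 407 - 109 = \left(-378\right) 407 - 109 = -153846 - 109 = -153955$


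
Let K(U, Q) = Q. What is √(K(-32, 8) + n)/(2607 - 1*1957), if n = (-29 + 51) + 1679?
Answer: √1709/650 ≈ 0.063600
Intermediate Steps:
n = 1701 (n = 22 + 1679 = 1701)
√(K(-32, 8) + n)/(2607 - 1*1957) = √(8 + 1701)/(2607 - 1*1957) = √1709/(2607 - 1957) = √1709/650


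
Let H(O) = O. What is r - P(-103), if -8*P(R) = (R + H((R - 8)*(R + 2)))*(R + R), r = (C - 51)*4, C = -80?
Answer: -286555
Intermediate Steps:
r = -524 (r = (-80 - 51)*4 = -131*4 = -524)
P(R) = -R*(R + (-8 + R)*(2 + R))/4 (P(R) = -(R + (R - 8)*(R + 2))*(R + R)/8 = -(R + (-8 + R)*(2 + R))*2*R/8 = -R*(R + (-8 + R)*(2 + R))/4)
r - P(-103) = -524 - (-103)*(16 - 1*(-103)² + 5*(-103))/4 = -524 - (-103)*(16 - 1*10609 - 515)/4 = -524 - (-103)*(16 - 10609 - 515)/4 = -524 - (-103)*(-11108)/4 = -524 - 1*286031 = -524 - 286031 = -286555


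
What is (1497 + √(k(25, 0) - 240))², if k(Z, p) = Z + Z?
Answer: (1497 + I*√190)² ≈ 2.2408e+6 + 4.127e+4*I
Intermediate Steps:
k(Z, p) = 2*Z
(1497 + √(k(25, 0) - 240))² = (1497 + √(2*25 - 240))² = (1497 + √(50 - 240))² = (1497 + √(-190))² = (1497 + I*√190)²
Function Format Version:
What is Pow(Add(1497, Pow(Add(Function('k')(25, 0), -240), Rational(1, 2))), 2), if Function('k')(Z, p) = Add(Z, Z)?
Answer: Pow(Add(1497, Mul(I, Pow(190, Rational(1, 2)))), 2) ≈ Add(2.2408e+6, Mul(4.127e+4, I))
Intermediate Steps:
Function('k')(Z, p) = Mul(2, Z)
Pow(Add(1497, Pow(Add(Function('k')(25, 0), -240), Rational(1, 2))), 2) = Pow(Add(1497, Pow(Add(Mul(2, 25), -240), Rational(1, 2))), 2) = Pow(Add(1497, Pow(Add(50, -240), Rational(1, 2))), 2) = Pow(Add(1497, Pow(-190, Rational(1, 2))), 2) = Pow(Add(1497, Mul(I, Pow(190, Rational(1, 2)))), 2)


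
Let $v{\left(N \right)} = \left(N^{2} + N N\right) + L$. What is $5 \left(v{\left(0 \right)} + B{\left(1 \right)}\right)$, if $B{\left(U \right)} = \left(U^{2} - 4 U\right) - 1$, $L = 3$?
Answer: $-5$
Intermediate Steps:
$v{\left(N \right)} = 3 + 2 N^{2}$ ($v{\left(N \right)} = \left(N^{2} + N N\right) + 3 = \left(N^{2} + N^{2}\right) + 3 = 2 N^{2} + 3 = 3 + 2 N^{2}$)
$B{\left(U \right)} = -1 + U^{2} - 4 U$
$5 \left(v{\left(0 \right)} + B{\left(1 \right)}\right) = 5 \left(\left(3 + 2 \cdot 0^{2}\right) - \left(5 - 1\right)\right) = 5 \left(\left(3 + 2 \cdot 0\right) - 4\right) = 5 \left(\left(3 + 0\right) - 4\right) = 5 \left(3 - 4\right) = 5 \left(-1\right) = -5$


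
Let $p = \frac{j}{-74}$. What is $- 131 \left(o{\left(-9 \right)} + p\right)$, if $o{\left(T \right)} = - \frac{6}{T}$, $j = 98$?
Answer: $\frac{9563}{111} \approx 86.153$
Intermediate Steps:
$p = - \frac{49}{37}$ ($p = \frac{98}{-74} = 98 \left(- \frac{1}{74}\right) = - \frac{49}{37} \approx -1.3243$)
$- 131 \left(o{\left(-9 \right)} + p\right) = - 131 \left(- \frac{6}{-9} - \frac{49}{37}\right) = - 131 \left(\left(-6\right) \left(- \frac{1}{9}\right) - \frac{49}{37}\right) = - 131 \left(\frac{2}{3} - \frac{49}{37}\right) = \left(-131\right) \left(- \frac{73}{111}\right) = \frac{9563}{111}$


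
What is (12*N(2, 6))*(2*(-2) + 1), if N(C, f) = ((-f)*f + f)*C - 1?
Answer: 2196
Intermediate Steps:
N(C, f) = -1 + C*(f - f²) (N(C, f) = (-f² + f)*C - 1 = (f - f²)*C - 1 = C*(f - f²) - 1 = -1 + C*(f - f²))
(12*N(2, 6))*(2*(-2) + 1) = (12*(-1 + 2*6 - 1*2*6²))*(2*(-2) + 1) = (12*(-1 + 12 - 1*2*36))*(-4 + 1) = (12*(-1 + 12 - 72))*(-3) = (12*(-61))*(-3) = -732*(-3) = 2196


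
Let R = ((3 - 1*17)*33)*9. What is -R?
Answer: 4158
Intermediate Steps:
R = -4158 (R = ((3 - 17)*33)*9 = -14*33*9 = -462*9 = -4158)
-R = -1*(-4158) = 4158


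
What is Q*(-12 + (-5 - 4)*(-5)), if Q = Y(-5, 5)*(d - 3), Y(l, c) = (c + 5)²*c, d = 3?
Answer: 0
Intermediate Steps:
Y(l, c) = c*(5 + c)² (Y(l, c) = (5 + c)²*c = c*(5 + c)²)
Q = 0 (Q = (5*(5 + 5)²)*(3 - 3) = (5*10²)*0 = (5*100)*0 = 500*0 = 0)
Q*(-12 + (-5 - 4)*(-5)) = 0*(-12 + (-5 - 4)*(-5)) = 0*(-12 - 9*(-5)) = 0*(-12 + 45) = 0*33 = 0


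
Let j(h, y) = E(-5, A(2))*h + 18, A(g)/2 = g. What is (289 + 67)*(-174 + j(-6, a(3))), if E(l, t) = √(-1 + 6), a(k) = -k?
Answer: -55536 - 2136*√5 ≈ -60312.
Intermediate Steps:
A(g) = 2*g
E(l, t) = √5
j(h, y) = 18 + h*√5 (j(h, y) = √5*h + 18 = h*√5 + 18 = 18 + h*√5)
(289 + 67)*(-174 + j(-6, a(3))) = (289 + 67)*(-174 + (18 - 6*√5)) = 356*(-156 - 6*√5) = -55536 - 2136*√5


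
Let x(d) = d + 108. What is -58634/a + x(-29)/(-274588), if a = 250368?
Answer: -2014996483/8593506048 ≈ -0.23448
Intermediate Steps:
x(d) = 108 + d
-58634/a + x(-29)/(-274588) = -58634/250368 + (108 - 29)/(-274588) = -58634*1/250368 + 79*(-1/274588) = -29317/125184 - 79/274588 = -2014996483/8593506048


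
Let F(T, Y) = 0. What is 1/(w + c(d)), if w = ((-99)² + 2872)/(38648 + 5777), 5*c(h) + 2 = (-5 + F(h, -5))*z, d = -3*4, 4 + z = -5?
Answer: 44425/394728 ≈ 0.11255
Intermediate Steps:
z = -9 (z = -4 - 5 = -9)
d = -12
c(h) = 43/5 (c(h) = -⅖ + ((-5 + 0)*(-9))/5 = -⅖ + (-5*(-9))/5 = -⅖ + (⅕)*45 = -⅖ + 9 = 43/5)
w = 12673/44425 (w = (9801 + 2872)/44425 = 12673*(1/44425) = 12673/44425 ≈ 0.28527)
1/(w + c(d)) = 1/(12673/44425 + 43/5) = 1/(394728/44425) = 44425/394728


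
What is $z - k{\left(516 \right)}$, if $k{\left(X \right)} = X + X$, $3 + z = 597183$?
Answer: $596148$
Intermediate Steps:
$z = 597180$ ($z = -3 + 597183 = 597180$)
$k{\left(X \right)} = 2 X$
$z - k{\left(516 \right)} = 597180 - 2 \cdot 516 = 597180 - 1032 = 596148$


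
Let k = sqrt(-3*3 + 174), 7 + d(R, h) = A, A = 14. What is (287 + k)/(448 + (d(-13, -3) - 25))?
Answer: 287/430 + sqrt(165)/430 ≈ 0.69731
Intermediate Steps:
d(R, h) = 7 (d(R, h) = -7 + 14 = 7)
k = sqrt(165) (k = sqrt(-9 + 174) = sqrt(165) ≈ 12.845)
(287 + k)/(448 + (d(-13, -3) - 25)) = (287 + sqrt(165))/(448 + (7 - 25)) = (287 + sqrt(165))/(448 - 18) = (287 + sqrt(165))/430 = (287 + sqrt(165))*(1/430) = 287/430 + sqrt(165)/430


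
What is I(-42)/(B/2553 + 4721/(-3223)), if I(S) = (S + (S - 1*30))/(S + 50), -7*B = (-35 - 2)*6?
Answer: 1556709/158660 ≈ 9.8116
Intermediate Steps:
B = 222/7 (B = -(-35 - 2)*6/7 = -(-37)*6/7 = -⅐*(-222) = 222/7 ≈ 31.714)
I(S) = (-30 + 2*S)/(50 + S) (I(S) = (S + (S - 30))/(50 + S) = (S + (-30 + S))/(50 + S) = (-30 + 2*S)/(50 + S))
I(-42)/(B/2553 + 4721/(-3223)) = (2*(-15 - 42)/(50 - 42))/((222/7)/2553 + 4721/(-3223)) = (2*(-57)/8)/((222/7)*(1/2553) + 4721*(-1/3223)) = (2*(⅛)*(-57))/(2/161 - 4721/3223) = -57/(4*(-753635/518903)) = -57/4*(-518903/753635) = 1556709/158660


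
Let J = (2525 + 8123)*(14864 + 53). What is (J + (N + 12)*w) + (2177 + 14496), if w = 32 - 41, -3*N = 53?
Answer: 158852940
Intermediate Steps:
N = -53/3 (N = -⅓*53 = -53/3 ≈ -17.667)
w = -9
J = 158836216 (J = 10648*14917 = 158836216)
(J + (N + 12)*w) + (2177 + 14496) = (158836216 + (-53/3 + 12)*(-9)) + (2177 + 14496) = (158836216 - 17/3*(-9)) + 16673 = (158836216 + 51) + 16673 = 158836267 + 16673 = 158852940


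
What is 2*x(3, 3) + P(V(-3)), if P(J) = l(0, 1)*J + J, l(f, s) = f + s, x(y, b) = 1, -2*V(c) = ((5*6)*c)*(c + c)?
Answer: -538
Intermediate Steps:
V(c) = -30*c**2 (V(c) = -(5*6)*c*(c + c)/2 = -30*c*2*c/2 = -30*c**2)
P(J) = 2*J (P(J) = (0 + 1)*J + J = 1*J + J = J + J = 2*J)
2*x(3, 3) + P(V(-3)) = 2*1 + 2*(-30*(-3)**2) = 2 + 2*(-30*9) = 2 + 2*(-270) = 2 - 540 = -538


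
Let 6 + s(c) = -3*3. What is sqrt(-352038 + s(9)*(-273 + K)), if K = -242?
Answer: 3*I*sqrt(38257) ≈ 586.78*I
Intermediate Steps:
s(c) = -15 (s(c) = -6 - 3*3 = -6 - 9 = -15)
sqrt(-352038 + s(9)*(-273 + K)) = sqrt(-352038 - 15*(-273 - 242)) = sqrt(-352038 - 15*(-515)) = sqrt(-352038 + 7725) = sqrt(-344313) = 3*I*sqrt(38257)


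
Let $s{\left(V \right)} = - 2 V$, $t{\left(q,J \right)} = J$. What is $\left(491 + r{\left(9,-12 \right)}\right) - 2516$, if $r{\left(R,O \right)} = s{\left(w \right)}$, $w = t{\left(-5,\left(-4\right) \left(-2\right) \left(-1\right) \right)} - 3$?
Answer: $-2003$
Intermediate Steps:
$w = -11$ ($w = \left(-4\right) \left(-2\right) \left(-1\right) - 3 = 8 \left(-1\right) - 3 = -8 - 3 = -11$)
$r{\left(R,O \right)} = 22$ ($r{\left(R,O \right)} = \left(-2\right) \left(-11\right) = 22$)
$\left(491 + r{\left(9,-12 \right)}\right) - 2516 = \left(491 + 22\right) - 2516 = 513 - 2516 = -2003$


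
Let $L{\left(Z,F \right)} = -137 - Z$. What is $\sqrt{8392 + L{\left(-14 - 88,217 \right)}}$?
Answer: $\sqrt{8357} \approx 91.417$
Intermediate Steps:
$\sqrt{8392 + L{\left(-14 - 88,217 \right)}} = \sqrt{8392 - 35} = \sqrt{8357}$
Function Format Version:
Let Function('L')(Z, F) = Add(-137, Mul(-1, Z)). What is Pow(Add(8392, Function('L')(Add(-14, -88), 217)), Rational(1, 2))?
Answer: Pow(8357, Rational(1, 2)) ≈ 91.417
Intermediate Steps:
Pow(Add(8392, Function('L')(Add(-14, -88), 217)), Rational(1, 2)) = Pow(Add(8392, Add(-137, Mul(-1, Add(-14, -88)))), Rational(1, 2)) = Pow(Add(8392, Add(-137, Mul(-1, -102))), Rational(1, 2)) = Pow(Add(8392, Add(-137, 102)), Rational(1, 2)) = Pow(Add(8392, -35), Rational(1, 2)) = Pow(8357, Rational(1, 2))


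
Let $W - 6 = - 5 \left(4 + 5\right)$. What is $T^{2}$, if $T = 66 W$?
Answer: $6625476$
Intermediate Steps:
$W = -39$ ($W = 6 - 5 \left(4 + 5\right) = 6 - 45 = -39$)
$T = -2574$ ($T = 66 \left(-39\right) = -2574$)
$T^{2} = \left(-2574\right)^{2} = 6625476$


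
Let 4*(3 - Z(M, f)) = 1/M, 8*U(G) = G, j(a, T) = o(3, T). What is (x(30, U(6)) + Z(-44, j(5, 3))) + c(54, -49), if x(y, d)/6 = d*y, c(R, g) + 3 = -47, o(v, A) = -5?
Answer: 15489/176 ≈ 88.006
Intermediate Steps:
j(a, T) = -5
U(G) = G/8
Z(M, f) = 3 - 1/(4*M)
c(R, g) = -50 (c(R, g) = -3 - 47 = -50)
x(y, d) = 6*d*y (x(y, d) = 6*(d*y) = 6*d*y)
(x(30, U(6)) + Z(-44, j(5, 3))) + c(54, -49) = (6*((⅛)*6)*30 + (3 - ¼/(-44))) - 50 = (6*(¾)*30 + (3 - ¼*(-1/44))) - 50 = (135 + (3 + 1/176)) - 50 = (135 + 529/176) - 50 = 24289/176 - 50 = 15489/176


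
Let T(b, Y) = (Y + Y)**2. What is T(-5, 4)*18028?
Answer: 1153792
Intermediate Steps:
T(b, Y) = 4*Y**2 (T(b, Y) = (2*Y)**2 = 4*Y**2)
T(-5, 4)*18028 = (4*4**2)*18028 = (4*16)*18028 = 64*18028 = 1153792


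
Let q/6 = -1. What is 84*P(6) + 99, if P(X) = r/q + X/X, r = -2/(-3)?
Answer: 521/3 ≈ 173.67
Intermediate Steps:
q = -6 (q = 6*(-1) = -6)
r = ⅔ (r = -2*(-⅓) = ⅔ ≈ 0.66667)
P(X) = 8/9 (P(X) = (⅔)/(-6) + X/X = (⅔)*(-⅙) + 1 = -⅑ + 1 = 8/9)
84*P(6) + 99 = 84*(8/9) + 99 = 224/3 + 99 = 521/3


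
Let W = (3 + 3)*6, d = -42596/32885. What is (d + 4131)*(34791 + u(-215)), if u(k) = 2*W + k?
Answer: 4705383385672/32885 ≈ 1.4309e+8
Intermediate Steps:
d = -42596/32885 (d = -42596*1/32885 = -42596/32885 ≈ -1.2953)
W = 36 (W = 6*6 = 36)
u(k) = 72 + k (u(k) = 2*36 + k = 72 + k)
(d + 4131)*(34791 + u(-215)) = (-42596/32885 + 4131)*(34791 + (72 - 215)) = 135805339*(34791 - 143)/32885 = (135805339/32885)*34648 = 4705383385672/32885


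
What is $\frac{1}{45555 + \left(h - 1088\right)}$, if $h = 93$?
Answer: $\frac{1}{44560} \approx 2.2442 \cdot 10^{-5}$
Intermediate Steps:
$\frac{1}{45555 + \left(h - 1088\right)} = \frac{1}{45555 + \left(93 - 1088\right)} = \frac{1}{45555 - 995} = \frac{1}{44560}$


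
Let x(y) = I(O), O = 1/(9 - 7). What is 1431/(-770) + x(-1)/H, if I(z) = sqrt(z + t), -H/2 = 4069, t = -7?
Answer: -1431/770 - I*sqrt(26)/16276 ≈ -1.8584 - 0.00031328*I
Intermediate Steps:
O = 1/2 ≈ 0.50000
H = -8138 (H = -2*4069 = -8138)
I(z) = sqrt(-7 + z) (I(z) = sqrt(z - 7) = sqrt(-7 + z))
x(y) = I*sqrt(26)/2 (x(y) = sqrt(-7 + 1/2) = sqrt(-13/2) = I*sqrt(26)/2)
1431/(-770) + x(-1)/H = 1431/(-770) + (I*sqrt(26)/2)/(-8138) = 1431*(-1/770) + (I*sqrt(26)/2)*(-1/8138) = -1431/770 - I*sqrt(26)/16276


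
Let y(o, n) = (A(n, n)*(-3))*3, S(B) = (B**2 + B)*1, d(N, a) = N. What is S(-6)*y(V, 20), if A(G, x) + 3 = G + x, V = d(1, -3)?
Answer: -9990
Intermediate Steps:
V = 1
S(B) = B + B**2 (S(B) = (B + B**2)*1 = B + B**2)
A(G, x) = -3 + G + x (A(G, x) = -3 + (G + x) = -3 + G + x)
y(o, n) = 27 - 18*n (y(o, n) = ((-3 + n + n)*(-3))*3 = ((-3 + 2*n)*(-3))*3 = (9 - 6*n)*3 = 27 - 18*n)
S(-6)*y(V, 20) = (-6*(1 - 6))*(27 - 18*20) = (-6*(-5))*(27 - 360) = 30*(-333) = -9990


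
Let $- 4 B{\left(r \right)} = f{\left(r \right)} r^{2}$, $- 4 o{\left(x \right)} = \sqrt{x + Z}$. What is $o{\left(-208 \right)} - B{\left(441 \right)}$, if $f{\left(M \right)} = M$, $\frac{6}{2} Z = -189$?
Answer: $\frac{85766121}{4} - \frac{i \sqrt{271}}{4} \approx 2.1442 \cdot 10^{7} - 4.1155 i$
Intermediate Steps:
$Z = -63$ ($Z = \frac{1}{3} \left(-189\right) = -63$)
$o{\left(x \right)} = - \frac{\sqrt{-63 + x}}{4}$ ($o{\left(x \right)} = - \frac{\sqrt{x - 63}}{4} = - \frac{\sqrt{-63 + x}}{4}$)
$B{\left(r \right)} = - \frac{r^{3}}{4}$ ($B{\left(r \right)} = - \frac{r r^{2}}{4} = - \frac{r^{3}}{4}$)
$o{\left(-208 \right)} - B{\left(441 \right)} = - \frac{\sqrt{-63 - 208}}{4} - - \frac{441^{3}}{4} = - \frac{\sqrt{-271}}{4} - \left(- \frac{1}{4}\right) 85766121 = - \frac{i \sqrt{271}}{4} - - \frac{85766121}{4} = - \frac{i \sqrt{271}}{4} + \frac{85766121}{4} = \frac{85766121}{4} - \frac{i \sqrt{271}}{4}$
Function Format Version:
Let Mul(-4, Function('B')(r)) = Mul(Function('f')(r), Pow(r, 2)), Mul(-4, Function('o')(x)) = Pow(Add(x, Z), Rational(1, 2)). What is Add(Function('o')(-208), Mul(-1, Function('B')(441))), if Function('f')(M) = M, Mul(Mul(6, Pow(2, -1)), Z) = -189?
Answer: Add(Rational(85766121, 4), Mul(Rational(-1, 4), I, Pow(271, Rational(1, 2)))) ≈ Add(2.1442e+7, Mul(-4.1155, I))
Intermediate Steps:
Z = -63 (Z = Mul(Rational(1, 3), -189) = -63)
Function('o')(x) = Mul(Rational(-1, 4), Pow(Add(-63, x), Rational(1, 2))) (Function('o')(x) = Mul(Rational(-1, 4), Pow(Add(x, -63), Rational(1, 2))) = Mul(Rational(-1, 4), Pow(Add(-63, x), Rational(1, 2))))
Function('B')(r) = Mul(Rational(-1, 4), Pow(r, 3)) (Function('B')(r) = Mul(Rational(-1, 4), Mul(r, Pow(r, 2))) = Mul(Rational(-1, 4), Pow(r, 3)))
Add(Function('o')(-208), Mul(-1, Function('B')(441))) = Add(Mul(Rational(-1, 4), Pow(Add(-63, -208), Rational(1, 2))), Mul(-1, Mul(Rational(-1, 4), Pow(441, 3)))) = Add(Mul(Rational(-1, 4), Pow(-271, Rational(1, 2))), Mul(-1, Mul(Rational(-1, 4), 85766121))) = Add(Mul(Rational(-1, 4), Mul(I, Pow(271, Rational(1, 2)))), Mul(-1, Rational(-85766121, 4))) = Add(Mul(Rational(-1, 4), I, Pow(271, Rational(1, 2))), Rational(85766121, 4)) = Add(Rational(85766121, 4), Mul(Rational(-1, 4), I, Pow(271, Rational(1, 2))))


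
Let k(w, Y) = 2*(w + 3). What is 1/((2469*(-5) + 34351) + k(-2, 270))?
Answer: 1/22008 ≈ 4.5438e-5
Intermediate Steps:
k(w, Y) = 6 + 2*w (k(w, Y) = 2*(3 + w) = 6 + 2*w)
1/((2469*(-5) + 34351) + k(-2, 270)) = 1/((2469*(-5) + 34351) + (6 + 2*(-2))) = 1/((-12345 + 34351) + (6 - 4)) = 1/(22006 + 2) = 1/22008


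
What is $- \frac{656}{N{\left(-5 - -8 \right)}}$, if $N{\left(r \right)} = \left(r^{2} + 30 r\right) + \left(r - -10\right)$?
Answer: $- \frac{41}{7} \approx -5.8571$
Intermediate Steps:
$N{\left(r \right)} = 10 + r^{2} + 31 r$ ($N{\left(r \right)} = \left(r^{2} + 30 r\right) + \left(r + 10\right) = \left(r^{2} + 30 r\right) + \left(10 + r\right) = 10 + r^{2} + 31 r$)
$- \frac{656}{N{\left(-5 - -8 \right)}} = - \frac{656}{10 + \left(-5 - -8\right)^{2} + 31 \left(-5 - -8\right)} = - \frac{656}{10 + \left(-5 + 8\right)^{2} + 31 \left(-5 + 8\right)} = - \frac{656}{10 + 3^{2} + 31 \cdot 3} = - \frac{656}{10 + 9 + 93} = - \frac{656}{112} = \left(-656\right) \frac{1}{112} = - \frac{41}{7}$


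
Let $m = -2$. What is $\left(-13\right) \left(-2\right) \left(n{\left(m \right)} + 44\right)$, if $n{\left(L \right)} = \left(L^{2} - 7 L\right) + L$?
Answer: $1560$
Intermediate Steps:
$n{\left(L \right)} = L^{2} - 6 L$
$\left(-13\right) \left(-2\right) \left(n{\left(m \right)} + 44\right) = \left(-13\right) \left(-2\right) \left(- 2 \left(-6 - 2\right) + 44\right) = 26 \left(\left(-2\right) \left(-8\right) + 44\right) = 26 \left(16 + 44\right) = 26 \cdot 60 = 1560$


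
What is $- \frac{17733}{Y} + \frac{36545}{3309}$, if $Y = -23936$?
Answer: $\frac{933419617}{79204224} \approx 11.785$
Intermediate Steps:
$- \frac{17733}{Y} + \frac{36545}{3309} = - \frac{17733}{-23936} + \frac{36545}{3309} = \left(-17733\right) \left(- \frac{1}{23936}\right) + 36545 \cdot \frac{1}{3309} = \frac{17733}{23936} + \frac{36545}{3309} = \frac{933419617}{79204224}$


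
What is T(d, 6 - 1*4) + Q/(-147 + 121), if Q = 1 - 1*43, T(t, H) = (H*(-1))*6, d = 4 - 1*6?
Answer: -135/13 ≈ -10.385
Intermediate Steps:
d = -2 (d = 4 - 6 = -2)
T(t, H) = -6*H (T(t, H) = -H*6 = -6*H)
Q = -42 (Q = 1 - 43 = -42)
T(d, 6 - 1*4) + Q/(-147 + 121) = -6*(6 - 1*4) - 42/(-147 + 121) = -6*(6 - 4) - 42/(-26) = -6*2 - 42*(-1/26) = -12 + 21/13 = -135/13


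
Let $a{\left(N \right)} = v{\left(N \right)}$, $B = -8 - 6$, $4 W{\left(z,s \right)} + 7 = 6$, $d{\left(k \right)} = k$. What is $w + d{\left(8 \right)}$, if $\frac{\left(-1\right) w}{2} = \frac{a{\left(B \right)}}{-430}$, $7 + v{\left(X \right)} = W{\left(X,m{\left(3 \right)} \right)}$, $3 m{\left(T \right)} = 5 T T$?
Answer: $\frac{6851}{860} \approx 7.9663$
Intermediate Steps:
$m{\left(T \right)} = \frac{5 T^{2}}{3}$ ($m{\left(T \right)} = \frac{5 T T}{3} = \frac{5 T^{2}}{3}$)
$W{\left(z,s \right)} = - \frac{1}{4}$ ($W{\left(z,s \right)} = - \frac{7}{4} + \frac{1}{4} \cdot 6 = - \frac{7}{4} + \frac{3}{2} = - \frac{1}{4}$)
$v{\left(X \right)} = - \frac{29}{4}$ ($v{\left(X \right)} = -7 - \frac{1}{4} = - \frac{29}{4}$)
$B = -14$ ($B = -8 - 6 = -14$)
$a{\left(N \right)} = - \frac{29}{4}$
$w = - \frac{29}{860}$ ($w = - 2 \left(- \frac{29}{4 \left(-430\right)}\right) = - 2 \left(\left(- \frac{29}{4}\right) \left(- \frac{1}{430}\right)\right) = \left(-2\right) \frac{29}{1720} = - \frac{29}{860} \approx -0.033721$)
$w + d{\left(8 \right)} = - \frac{29}{860} + 8 = \frac{6851}{860}$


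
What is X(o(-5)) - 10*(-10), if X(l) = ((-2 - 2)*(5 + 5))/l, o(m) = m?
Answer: 108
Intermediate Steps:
X(l) = -40/l (X(l) = (-4*10)/l = -40/l)
X(o(-5)) - 10*(-10) = -40/(-5) - 10*(-10) = -40*(-⅕) + 100 = 8 + 100 = 108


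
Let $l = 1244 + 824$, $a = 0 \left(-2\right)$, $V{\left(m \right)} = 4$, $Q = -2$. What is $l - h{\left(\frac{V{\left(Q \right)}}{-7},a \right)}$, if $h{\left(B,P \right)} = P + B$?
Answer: $\frac{14480}{7} \approx 2068.6$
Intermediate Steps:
$a = 0$
$h{\left(B,P \right)} = B + P$
$l = 2068$
$l - h{\left(\frac{V{\left(Q \right)}}{-7},a \right)} = 2068 - \left(\frac{4}{-7} + 0\right) = 2068 - \left(4 \left(- \frac{1}{7}\right) + 0\right) = 2068 - \left(- \frac{4}{7} + 0\right) = 2068 - - \frac{4}{7} = 2068 + \frac{4}{7} = \frac{14480}{7}$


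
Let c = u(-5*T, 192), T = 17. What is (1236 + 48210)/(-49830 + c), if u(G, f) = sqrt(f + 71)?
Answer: -2463894180/2483028637 - 49446*sqrt(263)/2483028637 ≈ -0.99262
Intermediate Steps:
u(G, f) = sqrt(71 + f)
c = sqrt(263) (c = sqrt(71 + 192) = sqrt(263) ≈ 16.217)
(1236 + 48210)/(-49830 + c) = (1236 + 48210)/(-49830 + sqrt(263)) = 49446/(-49830 + sqrt(263))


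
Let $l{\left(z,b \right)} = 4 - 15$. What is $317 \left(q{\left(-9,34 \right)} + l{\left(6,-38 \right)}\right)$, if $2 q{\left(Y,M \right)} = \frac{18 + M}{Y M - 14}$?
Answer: $- \frac{562041}{160} \approx -3512.8$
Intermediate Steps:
$q{\left(Y,M \right)} = \frac{18 + M}{2 \left(-14 + M Y\right)}$ ($q{\left(Y,M \right)} = \frac{\left(18 + M\right) \frac{1}{Y M - 14}}{2} = \frac{\left(18 + M\right) \frac{1}{M Y - 14}}{2} = \frac{\left(18 + M\right) \frac{1}{-14 + M Y}}{2} = \frac{\frac{1}{-14 + M Y} \left(18 + M\right)}{2} = \frac{18 + M}{2 \left(-14 + M Y\right)}$)
$l{\left(z,b \right)} = -11$
$317 \left(q{\left(-9,34 \right)} + l{\left(6,-38 \right)}\right) = 317 \left(\frac{18 + 34}{2 \left(-14 + 34 \left(-9\right)\right)} - 11\right) = 317 \left(\frac{1}{2} \frac{1}{-14 - 306} \cdot 52 - 11\right) = 317 \left(\frac{1}{2} \frac{1}{-320} \cdot 52 - 11\right) = 317 \left(\frac{1}{2} \left(- \frac{1}{320}\right) 52 - 11\right) = 317 \left(- \frac{13}{160} - 11\right) = 317 \left(- \frac{1773}{160}\right) = - \frac{562041}{160}$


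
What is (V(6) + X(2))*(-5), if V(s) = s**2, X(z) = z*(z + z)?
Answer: -220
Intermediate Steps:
X(z) = 2*z**2 (X(z) = z*(2*z) = 2*z**2)
(V(6) + X(2))*(-5) = (6**2 + 2*2**2)*(-5) = (36 + 2*4)*(-5) = (36 + 8)*(-5) = 44*(-5) = -220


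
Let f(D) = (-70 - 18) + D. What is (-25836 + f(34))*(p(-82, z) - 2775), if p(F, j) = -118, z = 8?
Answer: 74899770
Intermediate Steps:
f(D) = -88 + D
(-25836 + f(34))*(p(-82, z) - 2775) = (-25836 + (-88 + 34))*(-118 - 2775) = (-25836 - 54)*(-2893) = -25890*(-2893) = 74899770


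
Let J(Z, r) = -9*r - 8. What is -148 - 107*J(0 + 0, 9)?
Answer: 9375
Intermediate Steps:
J(Z, r) = -8 - 9*r
-148 - 107*J(0 + 0, 9) = -148 - 107*(-8 - 9*9) = -148 - 107*(-8 - 81) = -148 - 107*(-89) = -148 + 9523 = 9375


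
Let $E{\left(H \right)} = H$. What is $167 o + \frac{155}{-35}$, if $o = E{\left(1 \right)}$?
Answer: $\frac{1138}{7} \approx 162.57$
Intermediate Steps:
$o = 1$
$167 o + \frac{155}{-35} = 167 \cdot 1 + \frac{155}{-35} = 167 + 155 \left(- \frac{1}{35}\right) = 167 - \frac{31}{7} = \frac{1138}{7}$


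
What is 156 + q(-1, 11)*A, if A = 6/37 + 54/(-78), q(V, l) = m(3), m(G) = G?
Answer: 74271/481 ≈ 154.41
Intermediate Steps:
q(V, l) = 3
A = -255/481 (A = 6*(1/37) + 54*(-1/78) = 6/37 - 9/13 = -255/481 ≈ -0.53015)
156 + q(-1, 11)*A = 156 + 3*(-255/481) = 156 - 765/481 = 74271/481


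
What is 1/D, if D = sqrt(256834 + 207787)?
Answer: sqrt(464621)/464621 ≈ 0.0014671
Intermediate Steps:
D = sqrt(464621) ≈ 681.63
1/D = 1/(sqrt(464621)) = sqrt(464621)/464621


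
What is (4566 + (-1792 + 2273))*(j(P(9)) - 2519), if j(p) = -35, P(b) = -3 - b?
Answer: -12890038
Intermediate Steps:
(4566 + (-1792 + 2273))*(j(P(9)) - 2519) = (4566 + (-1792 + 2273))*(-35 - 2519) = (4566 + 481)*(-2554) = 5047*(-2554) = -12890038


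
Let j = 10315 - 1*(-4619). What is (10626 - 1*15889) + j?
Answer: 9671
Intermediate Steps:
j = 14934 (j = 10315 + 4619 = 14934)
(10626 - 1*15889) + j = (10626 - 1*15889) + 14934 = (10626 - 15889) + 14934 = -5263 + 14934 = 9671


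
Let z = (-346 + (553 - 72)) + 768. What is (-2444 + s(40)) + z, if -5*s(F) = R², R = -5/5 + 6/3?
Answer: -7706/5 ≈ -1541.2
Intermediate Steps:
R = 1 (R = -5*⅕ + 6*(⅓) = -1 + 2 = 1)
s(F) = -⅕ (s(F) = -⅕*1² = -⅕*1 = -⅕)
z = 903 (z = (-346 + 481) + 768 = 135 + 768 = 903)
(-2444 + s(40)) + z = (-2444 - ⅕) + 903 = -12221/5 + 903 = -7706/5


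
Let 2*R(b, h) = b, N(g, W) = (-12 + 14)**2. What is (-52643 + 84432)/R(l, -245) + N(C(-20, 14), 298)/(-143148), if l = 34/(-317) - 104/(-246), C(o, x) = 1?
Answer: 44357446074362/220125837 ≈ 2.0151e+5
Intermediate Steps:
N(g, W) = 4 (N(g, W) = 2**2 = 4)
l = 12302/38991 (l = 34*(-1/317) - 104*(-1/246) = -34/317 + 52/123 = 12302/38991 ≈ 0.31551)
R(b, h) = b/2
(-52643 + 84432)/R(l, -245) + N(C(-20, 14), 298)/(-143148) = (-52643 + 84432)/(((1/2)*(12302/38991))) + 4/(-143148) = 31789/(6151/38991) + 4*(-1/143148) = 31789*(38991/6151) - 1/35787 = 1239484899/6151 - 1/35787 = 44357446074362/220125837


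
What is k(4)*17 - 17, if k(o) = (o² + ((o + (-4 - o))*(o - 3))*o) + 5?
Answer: 68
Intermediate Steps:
k(o) = 5 + o² + o*(12 - 4*o) (k(o) = (o² + (-4*(-3 + o))*o) + 5 = (o² + (12 - 4*o)*o) + 5 = (o² + o*(12 - 4*o)) + 5 = 5 + o² + o*(12 - 4*o))
k(4)*17 - 17 = (5 - 3*4² + 12*4)*17 - 17 = (5 - 3*16 + 48)*17 - 17 = (5 - 48 + 48)*17 - 17 = 5*17 - 17 = 85 - 17 = 68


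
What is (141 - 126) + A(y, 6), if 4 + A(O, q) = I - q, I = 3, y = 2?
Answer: 8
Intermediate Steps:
A(O, q) = -1 - q (A(O, q) = -4 + (3 - q) = -1 - q)
(141 - 126) + A(y, 6) = (141 - 126) + (-1 - 1*6) = 15 + (-1 - 6) = 15 - 7 = 8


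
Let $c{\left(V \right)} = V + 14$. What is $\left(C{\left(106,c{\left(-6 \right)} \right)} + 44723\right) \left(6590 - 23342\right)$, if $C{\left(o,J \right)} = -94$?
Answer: $-747625008$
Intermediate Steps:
$c{\left(V \right)} = 14 + V$
$\left(C{\left(106,c{\left(-6 \right)} \right)} + 44723\right) \left(6590 - 23342\right) = \left(-94 + 44723\right) \left(6590 - 23342\right) = 44629 \left(-16752\right) = -747625008$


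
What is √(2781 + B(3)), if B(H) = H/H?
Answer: √2782 ≈ 52.745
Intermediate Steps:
B(H) = 1
√(2781 + B(3)) = √(2781 + 1) = √2782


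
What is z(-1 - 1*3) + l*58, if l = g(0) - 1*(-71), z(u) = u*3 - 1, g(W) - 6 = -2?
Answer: 4337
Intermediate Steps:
g(W) = 4 (g(W) = 6 - 2 = 4)
z(u) = -1 + 3*u (z(u) = 3*u - 1 = -1 + 3*u)
l = 75 (l = 4 - 1*(-71) = 4 + 71 = 75)
z(-1 - 1*3) + l*58 = (-1 + 3*(-1 - 1*3)) + 75*58 = (-1 + 3*(-1 - 3)) + 4350 = (-1 + 3*(-4)) + 4350 = (-1 - 12) + 4350 = -13 + 4350 = 4337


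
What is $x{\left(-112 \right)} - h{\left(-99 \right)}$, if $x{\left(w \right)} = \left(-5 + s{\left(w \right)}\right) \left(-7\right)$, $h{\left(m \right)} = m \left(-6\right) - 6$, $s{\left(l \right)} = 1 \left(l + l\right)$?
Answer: $1015$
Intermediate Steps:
$s{\left(l \right)} = 2 l$ ($s{\left(l \right)} = 1 \cdot 2 l = 2 l$)
$h{\left(m \right)} = -6 - 6 m$ ($h{\left(m \right)} = - 6 m - 6 = -6 - 6 m$)
$x{\left(w \right)} = 35 - 14 w$ ($x{\left(w \right)} = \left(-5 + 2 w\right) \left(-7\right) = 35 - 14 w$)
$x{\left(-112 \right)} - h{\left(-99 \right)} = \left(35 - -1568\right) - \left(-6 - -594\right) = \left(35 + 1568\right) - \left(-6 + 594\right) = 1603 - 588 = 1015$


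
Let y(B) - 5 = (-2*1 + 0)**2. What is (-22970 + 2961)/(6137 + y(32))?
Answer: -20009/6146 ≈ -3.2556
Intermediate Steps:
y(B) = 9 (y(B) = 5 + (-2*1 + 0)**2 = 5 + (-2 + 0)**2 = 5 + (-2)**2 = 5 + 4 = 9)
(-22970 + 2961)/(6137 + y(32)) = (-22970 + 2961)/(6137 + 9) = -20009/6146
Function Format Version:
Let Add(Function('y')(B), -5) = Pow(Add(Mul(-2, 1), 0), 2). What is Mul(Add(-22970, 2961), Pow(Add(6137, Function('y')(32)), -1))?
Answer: Rational(-20009, 6146) ≈ -3.2556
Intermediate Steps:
Function('y')(B) = 9 (Function('y')(B) = Add(5, Pow(Add(Mul(-2, 1), 0), 2)) = Add(5, Pow(Add(-2, 0), 2)) = Add(5, Pow(-2, 2)) = Add(5, 4) = 9)
Mul(Add(-22970, 2961), Pow(Add(6137, Function('y')(32)), -1)) = Mul(Add(-22970, 2961), Pow(Add(6137, 9), -1)) = Mul(-20009, Pow(6146, -1)) = Mul(-20009, Rational(1, 6146)) = Rational(-20009, 6146)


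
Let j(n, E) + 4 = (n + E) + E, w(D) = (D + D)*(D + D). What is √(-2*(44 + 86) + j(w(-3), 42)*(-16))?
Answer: 46*I ≈ 46.0*I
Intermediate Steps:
w(D) = 4*D² (w(D) = (2*D)*(2*D) = 4*D²)
j(n, E) = -4 + n + 2*E (j(n, E) = -4 + ((n + E) + E) = -4 + ((E + n) + E) = -4 + (n + 2*E) = -4 + n + 2*E)
√(-2*(44 + 86) + j(w(-3), 42)*(-16)) = √(-2*(44 + 86) + (-4 + 4*(-3)² + 2*42)*(-16)) = √(-2*130 + (-4 + 4*9 + 84)*(-16)) = √(-260 + (-4 + 36 + 84)*(-16)) = √(-260 + 116*(-16)) = √(-260 - 1856) = √(-2116) = 46*I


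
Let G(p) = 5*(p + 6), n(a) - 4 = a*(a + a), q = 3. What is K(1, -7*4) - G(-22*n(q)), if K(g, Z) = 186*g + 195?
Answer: 2771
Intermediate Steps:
n(a) = 4 + 2*a² (n(a) = 4 + a*(a + a) = 4 + a*(2*a) = 4 + 2*a²)
K(g, Z) = 195 + 186*g
G(p) = 30 + 5*p (G(p) = 5*(6 + p) = 30 + 5*p)
K(1, -7*4) - G(-22*n(q)) = (195 + 186*1) - (30 + 5*(-22*(4 + 2*3²))) = (195 + 186) - (30 + 5*(-22*(4 + 2*9))) = 381 - (30 + 5*(-22*(4 + 18))) = 381 - (30 + 5*(-22*22)) = 381 - (30 + 5*(-484)) = 381 - (30 - 2420) = 381 - 1*(-2390) = 381 + 2390 = 2771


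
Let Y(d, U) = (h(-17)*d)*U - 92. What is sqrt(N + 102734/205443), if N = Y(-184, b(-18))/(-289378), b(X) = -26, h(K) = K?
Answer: 16*sqrt(299679756632094678)/9908447409 ≈ 0.88398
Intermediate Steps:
Y(d, U) = -92 - 17*U*d (Y(d, U) = (-17*d)*U - 92 = -17*U*d - 92 = -92 - 17*U*d)
N = 40710/144689 (N = (-92 - 17*(-26)*(-184))/(-289378) = (-92 - 81328)*(-1/289378) = -81420*(-1/289378) = 40710/144689 ≈ 0.28136)
sqrt(N + 102734/205443) = sqrt(40710/144689 + 102734/205443) = sqrt(23228064256/29725342227) = 16*sqrt(299679756632094678)/9908447409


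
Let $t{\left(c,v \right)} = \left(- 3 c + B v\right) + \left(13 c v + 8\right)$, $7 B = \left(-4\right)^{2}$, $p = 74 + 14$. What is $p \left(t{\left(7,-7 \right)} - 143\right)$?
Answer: $-71192$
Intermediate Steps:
$p = 88$
$B = \frac{16}{7}$ ($B = \frac{\left(-4\right)^{2}}{7} = \frac{1}{7} \cdot 16 = \frac{16}{7} \approx 2.2857$)
$t{\left(c,v \right)} = 8 - 3 c + \frac{16 v}{7} + 13 c v$ ($t{\left(c,v \right)} = \left(- 3 c + \frac{16 v}{7}\right) + \left(13 c v + 8\right) = \left(- 3 c + \frac{16 v}{7}\right) + \left(8 + 13 c v\right) = 8 - 3 c + \frac{16 v}{7} + 13 c v$)
$p \left(t{\left(7,-7 \right)} - 143\right) = 88 \left(\left(8 - 21 + \frac{16}{7} \left(-7\right) + 13 \cdot 7 \left(-7\right)\right) - 143\right) = 88 \left(\left(8 - 21 - 16 - 637\right) - 143\right) = 88 \left(-666 - 143\right) = 88 \left(-809\right) = -71192$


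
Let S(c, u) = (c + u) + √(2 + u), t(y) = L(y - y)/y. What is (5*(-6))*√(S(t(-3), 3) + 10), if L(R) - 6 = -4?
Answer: -10*√(111 + 9*√5) ≈ -114.51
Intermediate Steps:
L(R) = 2 (L(R) = 6 - 4 = 2)
t(y) = 2/y
S(c, u) = c + u + √(2 + u)
(5*(-6))*√(S(t(-3), 3) + 10) = (5*(-6))*√((2/(-3) + 3 + √(2 + 3)) + 10) = -30*√((2*(-⅓) + 3 + √5) + 10) = -30*√((-⅔ + 3 + √5) + 10) = -30*√((7/3 + √5) + 10) = -30*√(37/3 + √5)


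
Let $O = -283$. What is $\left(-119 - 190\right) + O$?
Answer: $-592$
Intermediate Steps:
$\left(-119 - 190\right) + O = \left(-119 - 190\right) - 283 = -309 - 283 = -592$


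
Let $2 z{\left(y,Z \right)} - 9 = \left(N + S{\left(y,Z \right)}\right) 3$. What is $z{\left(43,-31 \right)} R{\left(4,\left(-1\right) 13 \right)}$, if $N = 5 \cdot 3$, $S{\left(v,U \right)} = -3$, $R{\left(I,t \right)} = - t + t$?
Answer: $0$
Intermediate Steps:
$R{\left(I,t \right)} = 0$
$N = 15$
$z{\left(y,Z \right)} = \frac{45}{2}$ ($z{\left(y,Z \right)} = \frac{9}{2} + \frac{\left(15 - 3\right) 3}{2} = \frac{9}{2} + \frac{12 \cdot 3}{2} = \frac{9}{2} + \frac{1}{2} \cdot 36 = \frac{9}{2} + 18 = \frac{45}{2}$)
$z{\left(43,-31 \right)} R{\left(4,\left(-1\right) 13 \right)} = \frac{45}{2} \cdot 0 = 0$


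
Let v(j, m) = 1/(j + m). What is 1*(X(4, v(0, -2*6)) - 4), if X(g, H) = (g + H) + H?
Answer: -⅙ ≈ -0.16667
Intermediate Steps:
X(g, H) = g + 2*H (X(g, H) = (H + g) + H = g + 2*H)
1*(X(4, v(0, -2*6)) - 4) = 1*((4 + 2/(0 - 2*6)) - 4) = 1*((4 + 2/(0 - 12)) - 4) = 1*((4 + 2/(-12)) - 4) = 1*((4 + 2*(-1/12)) - 4) = 1*((4 - ⅙) - 4) = 1*(23/6 - 4) = 1*(-⅙) = -⅙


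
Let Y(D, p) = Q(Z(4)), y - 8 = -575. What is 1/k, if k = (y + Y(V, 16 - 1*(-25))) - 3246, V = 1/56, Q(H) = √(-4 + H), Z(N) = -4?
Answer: -3813/14538977 - 2*I*√2/14538977 ≈ -0.00026226 - 1.9454e-7*I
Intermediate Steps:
y = -567 (y = 8 - 575 = -567)
V = 1/56 ≈ 0.017857
Y(D, p) = 2*I*√2 (Y(D, p) = √(-4 - 4) = √(-8) = 2*I*√2)
k = -3813 + 2*I*√2 (k = (-567 + 2*I*√2) - 3246 = -3813 + 2*I*√2 ≈ -3813.0 + 2.8284*I)
1/k = 1/(-3813 + 2*I*√2)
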